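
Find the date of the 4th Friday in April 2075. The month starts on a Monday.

April 26, 2075

April 2075 begins on a Monday, so the first Friday is April 5 (4 days later).
The 4th Friday is 3 weeks later: 5 + 21 = 26.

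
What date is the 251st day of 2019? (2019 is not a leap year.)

8 September 2019

January has 31 days (251 − 31 = 220 remain).
February has 28 days (220 − 28 = 192 remain).
March has 31 days (192 − 31 = 161 remain).
April has 30 days (161 − 30 = 131 remain).
May has 31 days (131 − 31 = 100 remain).
June has 30 days (100 − 30 = 70 remain).
July has 31 days (70 − 31 = 39 remain).
August has 31 days (39 − 31 = 8 remain).
8 into September → September 8.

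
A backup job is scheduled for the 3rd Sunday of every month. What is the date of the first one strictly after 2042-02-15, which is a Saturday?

February 2042 starts on a Saturday; its first Sunday is the 2nd, so the 3rd Sunday is the 16th — 2042-02-16.
2042-02-16 is after 2042-02-15, so that is the next one.

2042-02-16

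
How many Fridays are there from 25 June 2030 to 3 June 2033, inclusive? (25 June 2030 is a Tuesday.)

25 June 2030 is a Tuesday; the first Friday on or after it is 28 June 2030 (3 days later).
From 28 June 2030 to 3 June 2033: 186 + 365 + 366 + 154 = 1071 days (rest of 2030, 2031, 2032, to 3 June 2033 in 2033).
1071 ÷ 7 = 153 full weeks with remainder 0, so 153 more Fridays after the first → 154.

154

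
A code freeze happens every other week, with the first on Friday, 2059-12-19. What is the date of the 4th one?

2060-01-30

The 4th occurrence is 3 intervals after the first: 3 × 14 = 42 days after 2059-12-19.
December has 31 days — 12 days to the end of December leaves 30.
30 days into January → 2060-01-30.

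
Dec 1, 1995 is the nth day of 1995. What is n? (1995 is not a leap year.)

335

Days in months before Dec: 31 + 28 + 31 + 30 + 31 + 30 + 31 + 31 + 30 + 31 + 30 = 334.
Plus 1 day into Dec → day 335.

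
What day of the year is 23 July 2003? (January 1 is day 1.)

Days in months before July: 31 + 28 + 31 + 30 + 31 + 30 = 181.
Plus 23 days into July → day 204.

204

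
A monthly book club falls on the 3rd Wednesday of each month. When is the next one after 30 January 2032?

January 2032 starts on a Thursday; its first Wednesday is the 7th, so the 3rd Wednesday is the 21st — 21 January 2032.
That is not after 30 January 2032, so look at February 2032.
February 2032 starts on a Sunday; its first Wednesday is the 4th, so the 3rd Wednesday is the 18th — 18 February 2032.

18 February 2032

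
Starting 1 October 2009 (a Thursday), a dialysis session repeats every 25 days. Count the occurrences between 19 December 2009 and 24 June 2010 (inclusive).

Occurrences land 25·i days after 1 October 2009 for i = 0, 1, 2, …
19 December 2009 is 79 days after the start; 79 ÷ 25 = 3 remainder 4; since the remainder is 4, round up to i = 4. First occurrence in the window: #5 on 9 January 2010 (4×25 = 100 days in).
24 June 2010 is 266 days after the start; 266 ÷ 25 = 10 remainder 16. Last occurrence in the window: #11 on 8 June 2010.
Occurrences #5 through #11: 7 in total.

7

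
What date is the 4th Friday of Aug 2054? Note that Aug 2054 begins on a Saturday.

Aug 2054 begins on a Saturday, so the first Friday is Aug 7 (6 days later).
The 4th Friday is 3 weeks later: 7 + 21 = 28.

Aug 28, 2054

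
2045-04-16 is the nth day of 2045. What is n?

Days in months before April: 31 + 28 + 31 = 90.
Plus 16 days into April → day 106.

106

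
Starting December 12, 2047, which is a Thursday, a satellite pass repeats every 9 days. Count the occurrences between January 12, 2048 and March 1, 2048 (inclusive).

5

Occurrences land 9·i days after December 12, 2047 for i = 0, 1, 2, …
January 12, 2048 is 31 days after the start; 31 ÷ 9 = 3 remainder 4; since the remainder is 4, round up to i = 4. First occurrence in the window: #5 on January 17, 2048 (4×9 = 36 days in).
March 1, 2048 is 80 days after the start; 80 ÷ 9 = 8 remainder 8. Last occurrence in the window: #9 on February 22, 2048.
Occurrences #5 through #9: 5 in total.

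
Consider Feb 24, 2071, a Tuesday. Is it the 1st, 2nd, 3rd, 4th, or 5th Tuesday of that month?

Day 24 falls in week ⌈24/7⌉ of the month.
Days 1–7 hold the 1st Tuesday, 8–14 the 2nd, 15–21 the 3rd, 22–28 the 4th, 29–31 the 5th.
24 is in the range for the 4th.

4th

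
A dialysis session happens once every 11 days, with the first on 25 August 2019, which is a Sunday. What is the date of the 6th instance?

19 October 2019

The 6th occurrence is 5 intervals after the first: 5 × 11 = 55 days after 25 August 2019.
August has 31 days — 6 days to the end of August leaves 49.
September has 30 days (19 left).
19 days into October → 19 October 2019.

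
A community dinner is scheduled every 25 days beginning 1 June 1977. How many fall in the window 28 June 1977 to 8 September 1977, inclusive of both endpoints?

Occurrences land 25·i days after 1 June 1977 for i = 0, 1, 2, …
28 June 1977 is 27 days after the start; 27 ÷ 25 = 1 remainder 2; since the remainder is 2, round up to i = 2. First occurrence in the window: #3 on 21 July 1977 (2×25 = 50 days in).
8 September 1977 is 99 days after the start; 99 ÷ 25 = 3 remainder 24. Last occurrence in the window: #4 on 15 August 1977.
Occurrences #3 through #4: 2 in total.

2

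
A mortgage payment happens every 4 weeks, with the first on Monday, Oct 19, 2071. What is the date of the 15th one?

The 15th occurrence is 14 intervals after the first: 14 × 28 = 392 days after Oct 19, 2071.
Oct has 31 days — 12 days to the end of Oct leaves 380.
Nov has 30 days (350 left).
Dec has 31 days (319 left).
Jan has 31 days (288 left).
Feb has 29 days (259 left).
Mar has 31 days (228 left).
Apr has 30 days (198 left).
May has 31 days (167 left).
Jun has 30 days (137 left).
Jul has 31 days (106 left).
Aug has 31 days (75 left).
Sep has 30 days (45 left).
Oct has 31 days (14 left).
14 days into Nov → Nov 14, 2072.

Nov 14, 2072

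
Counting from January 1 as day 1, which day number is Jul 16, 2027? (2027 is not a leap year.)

Days in months before Jul: 31 + 28 + 31 + 30 + 31 + 30 = 181.
Plus 16 days into Jul → day 197.

197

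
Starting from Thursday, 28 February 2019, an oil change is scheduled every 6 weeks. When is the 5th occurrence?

15 August 2019

The 5th occurrence is 4 intervals after the first: 4 × 42 = 168 days after 28 February 2019.
February has 28 days — 0 days to the end of February leaves 168.
March has 31 days (137 left).
April has 30 days (107 left).
May has 31 days (76 left).
June has 30 days (46 left).
July has 31 days (15 left).
15 days into August → 15 August 2019.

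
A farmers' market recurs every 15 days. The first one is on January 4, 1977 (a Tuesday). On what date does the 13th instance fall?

July 3, 1977

The 13th occurrence is 12 intervals after the first: 12 × 15 = 180 days after January 4, 1977.
January has 31 days — 27 days to the end of January leaves 153.
February has 28 days (125 left).
March has 31 days (94 left).
April has 30 days (64 left).
May has 31 days (33 left).
June has 30 days (3 left).
3 days into July → July 3, 1977.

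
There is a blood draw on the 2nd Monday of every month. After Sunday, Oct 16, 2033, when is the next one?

Nov 14, 2033

Oct 2033 starts on a Saturday; its first Monday is the 3rd, so the 2nd Monday is the 10th — Oct 10, 2033.
That is not after Oct 16, 2033, so look at Nov 2033.
Nov 2033 starts on a Tuesday; its first Monday is the 7th, so the 2nd Monday is the 14th — Nov 14, 2033.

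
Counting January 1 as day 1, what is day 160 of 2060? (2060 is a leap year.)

January has 31 days (160 − 31 = 129 remain).
February has 29 days (129 − 29 = 100 remain).
March has 31 days (100 − 31 = 69 remain).
April has 30 days (69 − 30 = 39 remain).
May has 31 days (39 − 31 = 8 remain).
8 into June → June 8.

June 8, 2060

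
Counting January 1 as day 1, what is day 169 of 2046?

18 June 2046

January has 31 days (169 − 31 = 138 remain).
February has 28 days (138 − 28 = 110 remain).
March has 31 days (110 − 31 = 79 remain).
April has 30 days (79 − 30 = 49 remain).
May has 31 days (49 − 31 = 18 remain).
18 into June → June 18.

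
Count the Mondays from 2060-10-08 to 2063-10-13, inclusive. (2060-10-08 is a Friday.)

2060-10-08 is a Friday; the first Monday on or after it is 2060-10-11 (3 days later).
From 2060-10-11 to 2063-10-13: 81 + 365 + 365 + 286 = 1097 days (rest of 2060, 2061, 2062, to 2063-10-13 in 2063).
1097 ÷ 7 = 156 full weeks with remainder 5, so 156 more Mondays after the first → 157.

157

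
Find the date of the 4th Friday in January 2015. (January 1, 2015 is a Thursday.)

2015-01-23

January 2015 begins on a Thursday, so the first Friday is January 2 (1 day later).
The 4th Friday is 3 weeks later: 2 + 21 = 23.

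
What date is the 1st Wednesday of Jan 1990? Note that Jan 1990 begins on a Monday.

Jan 3, 1990

Jan 1990 begins on a Monday, so the first Wednesday is Jan 3 (2 days later).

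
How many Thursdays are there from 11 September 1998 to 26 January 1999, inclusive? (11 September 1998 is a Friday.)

11 September 1998 is a Friday; the first Thursday on or after it is 17 September 1998 (6 days later).
From 17 September 1998 to 26 January 1999: 13 + 31 + 30 + 31 + 26 = 131 days (rest of September, October, November, December, January).
131 ÷ 7 = 18 full weeks with remainder 5, so 18 more Thursdays after the first → 19.

19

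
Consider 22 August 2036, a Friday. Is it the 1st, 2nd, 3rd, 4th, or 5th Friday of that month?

4th

Day 22 falls in week ⌈22/7⌉ of the month.
Days 1–7 hold the 1st Friday, 8–14 the 2nd, 15–21 the 3rd, 22–28 the 4th, 29–31 the 5th.
22 is in the range for the 4th.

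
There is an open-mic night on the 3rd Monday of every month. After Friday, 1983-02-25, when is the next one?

1983-03-21

February 1983 starts on a Tuesday; its first Monday is the 7th, so the 3rd Monday is the 21st — 1983-02-21.
That is not after 1983-02-25, so look at March 1983.
March 1983 starts on a Tuesday; its first Monday is the 7th, so the 3rd Monday is the 21st — 1983-03-21.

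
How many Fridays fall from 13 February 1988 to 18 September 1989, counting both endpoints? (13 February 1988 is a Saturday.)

13 February 1988 is a Saturday; the first Friday on or after it is 19 February 1988 (6 days later).
From 19 February 1988 to 18 September 1989: 316 + 261 = 577 days (rest of 1988, to 18 September 1989 in 1989).
577 ÷ 7 = 82 full weeks with remainder 3, so 82 more Fridays after the first → 83.

83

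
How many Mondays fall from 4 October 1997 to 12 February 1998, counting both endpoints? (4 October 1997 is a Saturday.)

4 October 1997 is a Saturday; the first Monday on or after it is 6 October 1997 (2 days later).
From 6 October 1997 to 12 February 1998: 25 + 30 + 31 + 31 + 12 = 129 days (rest of October, November, December, January, February).
129 ÷ 7 = 18 full weeks with remainder 3, so 18 more Mondays after the first → 19.

19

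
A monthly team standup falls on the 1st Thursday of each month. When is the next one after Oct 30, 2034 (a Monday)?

Nov 2, 2034

Oct 2034 starts on a Sunday, so its 1st Thursday is Oct 5, 2034 (4 days in).
That is not after Oct 30, 2034, so look at Nov 2034.
Nov 2034 starts on a Wednesday, so its 1st Thursday is Nov 2, 2034 (1 day in).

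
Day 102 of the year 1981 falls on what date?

January has 31 days (102 − 31 = 71 remain).
February has 28 days (71 − 28 = 43 remain).
March has 31 days (43 − 31 = 12 remain).
12 into April → April 12.

1981-04-12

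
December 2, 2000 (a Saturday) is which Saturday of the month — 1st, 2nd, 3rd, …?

Day 2 falls in week ⌈2/7⌉ of the month.
Days 1–7 hold the 1st Saturday, 8–14 the 2nd, 15–21 the 3rd, 22–28 the 4th, 29–31 the 5th.
2 is in the range for the 1st.

1st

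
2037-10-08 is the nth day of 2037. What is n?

281

Days in months before October: 31 + 28 + 31 + 30 + 31 + 30 + 31 + 31 + 30 = 273.
Plus 8 days into October → day 281.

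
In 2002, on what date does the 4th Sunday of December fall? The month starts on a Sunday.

December 2002 begins on a Sunday, so the first Sunday is December 1.
The 4th Sunday is 3 weeks later: 1 + 21 = 22.

December 22, 2002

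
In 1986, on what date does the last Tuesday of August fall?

The first Tuesday of August 1986 is August 5.
August 1986 has 31 days. Adding weeks: 5, 12, 19, 26 — the last one ≤ 31 is the 26th.

1986-08-26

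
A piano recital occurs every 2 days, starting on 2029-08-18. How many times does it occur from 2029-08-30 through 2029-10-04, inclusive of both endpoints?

18

Occurrences land 2·i days after 2029-08-18 for i = 0, 1, 2, …
2029-08-30 is 12 days after the start; 12 ÷ 2 = 6 remainder 0. First occurrence in the window: #7 on 2029-08-30 (6×2 = 12 days in).
2029-10-04 is 47 days after the start; 47 ÷ 2 = 23 remainder 1. Last occurrence in the window: #24 on 2029-10-03.
Occurrences #7 through #24: 18 in total.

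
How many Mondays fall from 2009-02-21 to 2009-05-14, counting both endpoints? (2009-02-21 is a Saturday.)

2009-02-21 is a Saturday; the first Monday on or after it is 2009-02-23 (2 days later).
From 2009-02-23 to 2009-05-14: 5 + 31 + 30 + 14 = 80 days (rest of February, March, April, May).
80 ÷ 7 = 11 full weeks with remainder 3, so 11 more Mondays after the first → 12.

12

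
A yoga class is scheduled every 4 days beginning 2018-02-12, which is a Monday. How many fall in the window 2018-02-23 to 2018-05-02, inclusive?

17

Occurrences land 4·i days after 2018-02-12 for i = 0, 1, 2, …
2018-02-23 is 11 days after the start; 11 ÷ 4 = 2 remainder 3; since the remainder is 3, round up to i = 3. First occurrence in the window: #4 on 2018-02-24 (3×4 = 12 days in).
2018-05-02 is 79 days after the start; 79 ÷ 4 = 19 remainder 3. Last occurrence in the window: #20 on 2018-04-29.
Occurrences #4 through #20: 17 in total.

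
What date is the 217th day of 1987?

Jan has 31 days (217 − 31 = 186 remain).
Feb has 28 days (186 − 28 = 158 remain).
Mar has 31 days (158 − 31 = 127 remain).
Apr has 30 days (127 − 30 = 97 remain).
May has 31 days (97 − 31 = 66 remain).
Jun has 30 days (66 − 30 = 36 remain).
Jul has 31 days (36 − 31 = 5 remain).
5 into Aug → Aug 5.

Aug 5, 1987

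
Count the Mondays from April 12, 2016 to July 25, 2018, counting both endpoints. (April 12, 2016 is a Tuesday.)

119

April 12, 2016 is a Tuesday; the first Monday on or after it is April 18, 2016 (6 days later).
From April 18, 2016 to July 25, 2018: 257 + 365 + 206 = 828 days (rest of 2016, 2017, to July 25, 2018 in 2018).
828 ÷ 7 = 118 full weeks with remainder 2, so 118 more Mondays after the first → 119.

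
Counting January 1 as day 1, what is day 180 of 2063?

2063-06-29

January has 31 days (180 − 31 = 149 remain).
February has 28 days (149 − 28 = 121 remain).
March has 31 days (121 − 31 = 90 remain).
April has 30 days (90 − 30 = 60 remain).
May has 31 days (60 − 31 = 29 remain).
29 into June → June 29.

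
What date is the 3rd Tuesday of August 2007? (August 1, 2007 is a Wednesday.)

21 August 2007

August 2007 begins on a Wednesday, so the first Tuesday is August 7 (6 days later).
The 3rd Tuesday is 2 weeks later: 7 + 14 = 21.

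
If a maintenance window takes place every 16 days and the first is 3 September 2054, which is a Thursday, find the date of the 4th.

21 October 2054

The 4th occurrence is 3 intervals after the first: 3 × 16 = 48 days after 3 September 2054.
September has 30 days — 27 days to the end of September leaves 21.
21 days into October → 21 October 2054.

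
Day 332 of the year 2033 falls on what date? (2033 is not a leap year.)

January has 31 days (332 − 31 = 301 remain).
February has 28 days (301 − 28 = 273 remain).
March has 31 days (273 − 31 = 242 remain).
April has 30 days (242 − 30 = 212 remain).
May has 31 days (212 − 31 = 181 remain).
June has 30 days (181 − 30 = 151 remain).
July has 31 days (151 − 31 = 120 remain).
August has 31 days (120 − 31 = 89 remain).
September has 30 days (89 − 30 = 59 remain).
October has 31 days (59 − 31 = 28 remain).
28 into November → November 28.

November 28, 2033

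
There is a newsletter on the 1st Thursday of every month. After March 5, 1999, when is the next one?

April 1, 1999

March 1999 starts on a Monday, so its 1st Thursday is March 4, 1999 (3 days in).
That is not after March 5, 1999, so look at April 1999.
April 1999 starts on a Thursday, so its 1st Thursday is April 1, 1999.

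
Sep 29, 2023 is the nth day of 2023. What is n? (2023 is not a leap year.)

272

Days in months before Sep: 31 + 28 + 31 + 30 + 31 + 30 + 31 + 31 = 243.
Plus 29 days into Sep → day 272.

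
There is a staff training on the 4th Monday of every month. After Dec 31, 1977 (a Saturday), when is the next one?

Dec 1977 starts on a Thursday; its first Monday is the 5th, so the 4th Monday is the 26th — Dec 26, 1977.
That is not after Dec 31, 1977, so look at Jan 1978.
Jan 1978 starts on a Sunday; its first Monday is the 2nd, so the 4th Monday is the 23rd — Jan 23, 1978.

Jan 23, 1978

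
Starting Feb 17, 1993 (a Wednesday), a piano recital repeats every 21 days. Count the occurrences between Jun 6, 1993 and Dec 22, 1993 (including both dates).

Occurrences land 21·i days after Feb 17, 1993 for i = 0, 1, 2, …
Jun 6, 1993 is 109 days after the start; 109 ÷ 21 = 5 remainder 4; since the remainder is 4, round up to i = 6. First occurrence in the window: #7 on Jun 23, 1993 (6×21 = 126 days in).
Dec 22, 1993 is 308 days after the start; 308 ÷ 21 = 14 remainder 14. Last occurrence in the window: #15 on Dec 8, 1993.
Occurrences #7 through #15: 9 in total.

9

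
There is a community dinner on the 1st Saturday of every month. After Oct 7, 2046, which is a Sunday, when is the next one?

Nov 3, 2046

Oct 2046 starts on a Monday, so its 1st Saturday is Oct 6, 2046 (5 days in).
That is not after Oct 7, 2046, so look at Nov 2046.
Nov 2046 starts on a Thursday, so its 1st Saturday is Nov 3, 2046 (2 days in).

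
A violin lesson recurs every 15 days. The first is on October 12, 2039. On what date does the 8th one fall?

January 25, 2040

The 8th occurrence is 7 intervals after the first: 7 × 15 = 105 days after October 12, 2039.
October has 31 days — 19 days to the end of October leaves 86.
November has 30 days (56 left).
December has 31 days (25 left).
25 days into January → January 25, 2040.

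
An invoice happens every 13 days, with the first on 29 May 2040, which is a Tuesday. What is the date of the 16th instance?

The 16th occurrence is 15 intervals after the first: 15 × 13 = 195 days after 29 May 2040.
May has 31 days — 2 days to the end of May leaves 193.
June has 30 days (163 left).
July has 31 days (132 left).
August has 31 days (101 left).
September has 30 days (71 left).
October has 31 days (40 left).
November has 30 days (10 left).
10 days into December → 10 December 2040.

10 December 2040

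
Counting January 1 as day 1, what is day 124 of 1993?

January has 31 days (124 − 31 = 93 remain).
February has 28 days (93 − 28 = 65 remain).
March has 31 days (65 − 31 = 34 remain).
April has 30 days (34 − 30 = 4 remain).
4 into May → May 4.

4 May 1993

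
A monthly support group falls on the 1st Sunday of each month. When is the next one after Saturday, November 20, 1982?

December 5, 1982

November 1982 starts on a Monday, so its 1st Sunday is November 7, 1982 (6 days in).
That is not after November 20, 1982, so look at December 1982.
December 1982 starts on a Wednesday, so its 1st Sunday is December 5, 1982 (4 days in).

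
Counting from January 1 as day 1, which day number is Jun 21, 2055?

Days in months before Jun: 31 + 28 + 31 + 30 + 31 = 151.
Plus 21 days into Jun → day 172.

172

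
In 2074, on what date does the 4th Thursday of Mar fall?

Mar 22, 2074

The first Thursday of Mar 2074 is Mar 1.
The 4th Thursday is 3 weeks later: 1 + 21 = 22.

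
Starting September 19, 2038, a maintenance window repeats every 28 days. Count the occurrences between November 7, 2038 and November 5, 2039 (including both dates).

13

Occurrences land 28·i days after September 19, 2038 for i = 0, 1, 2, …
November 7, 2038 is 49 days after the start; 49 ÷ 28 = 1 remainder 21; since the remainder is 21, round up to i = 2. First occurrence in the window: #3 on November 14, 2038 (2×28 = 56 days in).
November 5, 2039 is 412 days after the start; 412 ÷ 28 = 14 remainder 20. Last occurrence in the window: #15 on October 16, 2039.
Occurrences #3 through #15: 13 in total.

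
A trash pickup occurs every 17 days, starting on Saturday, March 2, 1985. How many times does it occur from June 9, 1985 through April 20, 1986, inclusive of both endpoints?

19

Occurrences land 17·i days after March 2, 1985 for i = 0, 1, 2, …
June 9, 1985 is 99 days after the start; 99 ÷ 17 = 5 remainder 14; since the remainder is 14, round up to i = 6. First occurrence in the window: #7 on June 12, 1985 (6×17 = 102 days in).
April 20, 1986 is 414 days after the start; 414 ÷ 17 = 24 remainder 6. Last occurrence in the window: #25 on April 14, 1986.
Occurrences #7 through #25: 19 in total.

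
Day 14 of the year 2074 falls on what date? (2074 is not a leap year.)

14 into January → January 14.

January 14, 2074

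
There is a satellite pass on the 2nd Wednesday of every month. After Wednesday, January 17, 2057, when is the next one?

February 14, 2057

January 2057 starts on a Monday; its first Wednesday is the 3rd, so the 2nd Wednesday is the 10th — January 10, 2057.
That is not after January 17, 2057, so look at February 2057.
February 2057 starts on a Thursday; its first Wednesday is the 7th, so the 2nd Wednesday is the 14th — February 14, 2057.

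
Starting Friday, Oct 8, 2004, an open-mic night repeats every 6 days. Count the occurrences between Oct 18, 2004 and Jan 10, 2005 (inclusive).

Occurrences land 6·i days after Oct 8, 2004 for i = 0, 1, 2, …
Oct 18, 2004 is 10 days after the start; 10 ÷ 6 = 1 remainder 4; since the remainder is 4, round up to i = 2. First occurrence in the window: #3 on Oct 20, 2004 (2×6 = 12 days in).
Jan 10, 2005 is 94 days after the start; 94 ÷ 6 = 15 remainder 4. Last occurrence in the window: #16 on Jan 6, 2005.
Occurrences #3 through #16: 14 in total.

14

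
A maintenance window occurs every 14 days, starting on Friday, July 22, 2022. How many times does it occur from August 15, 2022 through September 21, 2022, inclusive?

Occurrences land 14·i days after July 22, 2022 for i = 0, 1, 2, …
August 15, 2022 is 24 days after the start; 24 ÷ 14 = 1 remainder 10; since the remainder is 10, round up to i = 2. First occurrence in the window: #3 on August 19, 2022 (2×14 = 28 days in).
September 21, 2022 is 61 days after the start; 61 ÷ 14 = 4 remainder 5. Last occurrence in the window: #5 on September 16, 2022.
Occurrences #3 through #5: 3 in total.

3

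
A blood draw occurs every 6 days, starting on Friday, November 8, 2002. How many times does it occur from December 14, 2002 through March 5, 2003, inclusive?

Occurrences land 6·i days after November 8, 2002 for i = 0, 1, 2, …
December 14, 2002 is 36 days after the start; 36 ÷ 6 = 6 remainder 0. First occurrence in the window: #7 on December 14, 2002 (6×6 = 36 days in).
March 5, 2003 is 117 days after the start; 117 ÷ 6 = 19 remainder 3. Last occurrence in the window: #20 on March 2, 2003.
Occurrences #7 through #20: 14 in total.

14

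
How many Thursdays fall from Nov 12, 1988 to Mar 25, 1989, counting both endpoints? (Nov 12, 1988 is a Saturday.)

Nov 12, 1988 is a Saturday; the first Thursday on or after it is Nov 17, 1988 (5 days later).
From Nov 17, 1988 to Mar 25, 1989: 13 + 31 + 31 + 28 + 25 = 128 days (rest of Nov, Dec, Jan, Feb, Mar).
128 ÷ 7 = 18 full weeks with remainder 2, so 18 more Thursdays after the first → 19.

19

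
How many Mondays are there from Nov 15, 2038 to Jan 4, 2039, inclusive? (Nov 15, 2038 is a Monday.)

Nov 15, 2038 is a Monday; the first Monday on or after it is Nov 15, 2038.
From Nov 15, 2038 to Jan 4, 2039: 15 + 31 + 4 = 50 days (rest of Nov, Dec, Jan).
50 ÷ 7 = 7 full weeks with remainder 1, so 7 more Mondays after the first → 8.

8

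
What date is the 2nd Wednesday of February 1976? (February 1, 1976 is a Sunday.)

1976-02-11

February 1976 begins on a Sunday, so the first Wednesday is February 4 (3 days later).
The 2nd Wednesday is 1 weeks later: 4 + 7 = 11.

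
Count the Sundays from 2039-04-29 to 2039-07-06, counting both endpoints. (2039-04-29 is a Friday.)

2039-04-29 is a Friday; the first Sunday on or after it is 2039-05-01 (2 days later).
From 2039-05-01 to 2039-07-06: 30 + 30 + 6 = 66 days (rest of May, June, July).
66 ÷ 7 = 9 full weeks with remainder 3, so 9 more Sundays after the first → 10.

10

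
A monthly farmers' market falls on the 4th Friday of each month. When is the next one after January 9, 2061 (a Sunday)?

January 2061 starts on a Saturday; its first Friday is the 7th, so the 4th Friday is the 28th — January 28, 2061.
January 28, 2061 is after January 9, 2061, so that is the next one.

January 28, 2061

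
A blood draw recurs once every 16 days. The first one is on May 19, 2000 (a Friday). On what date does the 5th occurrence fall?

The 5th occurrence is 4 intervals after the first: 4 × 16 = 64 days after May 19, 2000.
May has 31 days — 12 days to the end of May leaves 52.
Jun has 30 days (22 left).
22 days into Jul → Jul 22, 2000.

Jul 22, 2000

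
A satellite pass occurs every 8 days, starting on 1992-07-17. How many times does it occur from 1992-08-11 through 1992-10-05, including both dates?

7

Occurrences land 8·i days after 1992-07-17 for i = 0, 1, 2, …
1992-08-11 is 25 days after the start; 25 ÷ 8 = 3 remainder 1; since the remainder is 1, round up to i = 4. First occurrence in the window: #5 on 1992-08-18 (4×8 = 32 days in).
1992-10-05 is 80 days after the start; 80 ÷ 8 = 10 remainder 0. Last occurrence in the window: #11 on 1992-10-05.
Occurrences #5 through #11: 7 in total.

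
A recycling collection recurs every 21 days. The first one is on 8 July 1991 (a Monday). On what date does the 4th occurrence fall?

The 4th occurrence is 3 intervals after the first: 3 × 21 = 63 days after 8 July 1991.
July has 31 days — 23 days to the end of July leaves 40.
August has 31 days (9 left).
9 days into September → 9 September 1991.

9 September 1991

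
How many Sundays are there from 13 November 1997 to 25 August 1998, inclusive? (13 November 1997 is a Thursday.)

41

13 November 1997 is a Thursday; the first Sunday on or after it is 16 November 1997 (3 days later).
From 16 November 1997 to 25 August 1998: 14 + 31 + 31 + 28 + 31 + 30 + 31 + 30 + 31 + 25 = 282 days (rest of November, December, January, February, March, April, May, June, July, August).
282 ÷ 7 = 40 full weeks with remainder 2, so 40 more Sundays after the first → 41.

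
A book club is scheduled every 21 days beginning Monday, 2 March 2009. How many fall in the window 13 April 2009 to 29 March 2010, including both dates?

Occurrences land 21·i days after 2 March 2009 for i = 0, 1, 2, …
13 April 2009 is 42 days after the start; 42 ÷ 21 = 2 remainder 0. First occurrence in the window: #3 on 13 April 2009 (2×21 = 42 days in).
29 March 2010 is 392 days after the start; 392 ÷ 21 = 18 remainder 14. Last occurrence in the window: #19 on 15 March 2010.
Occurrences #3 through #19: 17 in total.

17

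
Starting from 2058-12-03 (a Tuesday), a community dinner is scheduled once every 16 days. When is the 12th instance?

The 12th occurrence is 11 intervals after the first: 11 × 16 = 176 days after 2058-12-03.
December has 31 days — 28 days to the end of December leaves 148.
January has 31 days (117 left).
February has 28 days (89 left).
March has 31 days (58 left).
April has 30 days (28 left).
28 days into May → 2059-05-28.

2059-05-28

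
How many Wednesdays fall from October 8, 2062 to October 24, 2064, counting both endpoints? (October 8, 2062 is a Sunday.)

October 8, 2062 is a Sunday; the first Wednesday on or after it is October 11, 2062 (3 days later).
From October 11, 2062 to October 24, 2064: 81 + 365 + 298 = 744 days (rest of 2062, 2063, to October 24, 2064 in 2064).
744 ÷ 7 = 106 full weeks with remainder 2, so 106 more Wednesdays after the first → 107.

107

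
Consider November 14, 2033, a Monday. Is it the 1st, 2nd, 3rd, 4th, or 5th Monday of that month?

2nd

Day 14 falls in week ⌈14/7⌉ of the month.
Days 1–7 hold the 1st Monday, 8–14 the 2nd, 15–21 the 3rd, 22–28 the 4th, 29–31 the 5th.
14 is in the range for the 2nd.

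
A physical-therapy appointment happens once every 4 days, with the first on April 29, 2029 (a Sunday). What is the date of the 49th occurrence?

The 49th occurrence is 48 intervals after the first: 48 × 4 = 192 days after April 29, 2029.
April has 30 days — 1 day to the end of April leaves 191.
May has 31 days (160 left).
June has 30 days (130 left).
July has 31 days (99 left).
August has 31 days (68 left).
September has 30 days (38 left).
October has 31 days (7 left).
7 days into November → November 7, 2029.

November 7, 2029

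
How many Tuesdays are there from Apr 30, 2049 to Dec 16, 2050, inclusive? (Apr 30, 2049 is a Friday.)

Apr 30, 2049 is a Friday; the first Tuesday on or after it is May 4, 2049 (4 days later).
From May 4, 2049 to Dec 16, 2050: 241 + 350 = 591 days (rest of 2049, to Dec 16, 2050 in 2050).
591 ÷ 7 = 84 full weeks with remainder 3, so 84 more Tuesdays after the first → 85.

85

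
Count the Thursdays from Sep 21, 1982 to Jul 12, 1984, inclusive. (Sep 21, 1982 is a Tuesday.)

Sep 21, 1982 is a Tuesday; the first Thursday on or after it is Sep 23, 1982 (2 days later).
From Sep 23, 1982 to Jul 12, 1984: 99 + 365 + 194 = 658 days (rest of 1982, 1983, to Jul 12, 1984 in 1984).
658 ÷ 7 = 94 full weeks with remainder 0, so 94 more Thursdays after the first → 95.

95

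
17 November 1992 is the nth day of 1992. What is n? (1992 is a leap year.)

322

Days in months before November: 31 + 29 + 31 + 30 + 31 + 30 + 31 + 31 + 30 + 31 = 305.
Plus 17 days into November → day 322.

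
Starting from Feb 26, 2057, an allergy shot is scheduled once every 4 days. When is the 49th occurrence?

Sep 6, 2057

The 49th occurrence is 48 intervals after the first: 48 × 4 = 192 days after Feb 26, 2057.
Feb has 28 days — 2 days to the end of Feb leaves 190.
Mar has 31 days (159 left).
Apr has 30 days (129 left).
May has 31 days (98 left).
Jun has 30 days (68 left).
Jul has 31 days (37 left).
Aug has 31 days (6 left).
6 days into Sep → Sep 6, 2057.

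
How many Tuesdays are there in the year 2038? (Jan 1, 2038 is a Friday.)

Jan 1, 2038 is a Friday; the first Tuesday on or after it is Jan 5, 2038 (4 days later).
From Jan 5, 2038 to Dec 31, 2038: 26 + 28 + 31 + 30 + 31 + 30 + 31 + 31 + 30 + 31 + 30 + 31 = 360 days (rest of Jan, Feb, Mar, Apr, May, Jun, Jul, Aug, Sep, Oct, Nov, Dec).
360 ÷ 7 = 51 full weeks with remainder 3, so 51 more Tuesdays after the first → 52.

52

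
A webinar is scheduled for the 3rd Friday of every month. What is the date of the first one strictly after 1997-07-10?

1997-07-18

July 1997 starts on a Tuesday; its first Friday is the 4th, so the 3rd Friday is the 18th — 1997-07-18.
1997-07-18 is after 1997-07-10, so that is the next one.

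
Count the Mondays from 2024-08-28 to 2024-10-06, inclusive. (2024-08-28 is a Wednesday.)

2024-08-28 is a Wednesday; the first Monday on or after it is 2024-09-02 (5 days later).
From 2024-09-02 to 2024-10-06: 28 + 6 = 34 days (rest of September, October).
34 ÷ 7 = 4 full weeks with remainder 6, so 4 more Mondays after the first → 5.

5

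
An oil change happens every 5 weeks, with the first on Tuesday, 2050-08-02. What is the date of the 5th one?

The 5th occurrence is 4 intervals after the first: 4 × 35 = 140 days after 2050-08-02.
August has 31 days — 29 days to the end of August leaves 111.
September has 30 days (81 left).
October has 31 days (50 left).
November has 30 days (20 left).
20 days into December → 2050-12-20.

2050-12-20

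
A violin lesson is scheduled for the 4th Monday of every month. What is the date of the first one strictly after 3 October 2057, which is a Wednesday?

October 2057 starts on a Monday; its first Monday is the 1st, so the 4th Monday is the 22nd — 22 October 2057.
22 October 2057 is after 3 October 2057, so that is the next one.

22 October 2057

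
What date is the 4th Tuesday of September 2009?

2009-09-22

The first Tuesday of September 2009 is September 1.
The 4th Tuesday is 3 weeks later: 1 + 21 = 22.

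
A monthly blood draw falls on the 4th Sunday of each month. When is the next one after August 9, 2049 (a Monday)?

August 22, 2049

August 2049 starts on a Sunday; its first Sunday is the 1st, so the 4th Sunday is the 22nd — August 22, 2049.
August 22, 2049 is after August 9, 2049, so that is the next one.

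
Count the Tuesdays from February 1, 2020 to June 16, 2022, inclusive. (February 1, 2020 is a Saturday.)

February 1, 2020 is a Saturday; the first Tuesday on or after it is February 4, 2020 (3 days later).
From February 4, 2020 to June 16, 2022: 331 + 365 + 167 = 863 days (rest of 2020, 2021, to June 16, 2022 in 2022).
863 ÷ 7 = 123 full weeks with remainder 2, so 123 more Tuesdays after the first → 124.

124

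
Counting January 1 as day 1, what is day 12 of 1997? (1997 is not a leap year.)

12 January 1997

12 into January → January 12.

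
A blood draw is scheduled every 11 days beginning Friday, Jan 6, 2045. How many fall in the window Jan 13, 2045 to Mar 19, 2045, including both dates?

Occurrences land 11·i days after Jan 6, 2045 for i = 0, 1, 2, …
Jan 13, 2045 is 7 days after the start; 7 ÷ 11 = 0 remainder 7; since the remainder is 7, round up to i = 1. First occurrence in the window: #2 on Jan 17, 2045 (1×11 = 11 days in).
Mar 19, 2045 is 72 days after the start; 72 ÷ 11 = 6 remainder 6. Last occurrence in the window: #7 on Mar 13, 2045.
Occurrences #2 through #7: 6 in total.

6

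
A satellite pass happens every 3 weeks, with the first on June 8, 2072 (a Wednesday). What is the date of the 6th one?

The 6th occurrence is 5 intervals after the first: 5 × 21 = 105 days after June 8, 2072.
June has 30 days — 22 days to the end of June leaves 83.
July has 31 days (52 left).
August has 31 days (21 left).
21 days into September → September 21, 2072.

September 21, 2072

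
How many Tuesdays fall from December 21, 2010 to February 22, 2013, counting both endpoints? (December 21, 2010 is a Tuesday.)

114

December 21, 2010 is a Tuesday; the first Tuesday on or after it is December 21, 2010.
From December 21, 2010 to February 22, 2013: 10 + 365 + 366 + 53 = 794 days (rest of 2010, 2011, 2012, to February 22, 2013 in 2013).
794 ÷ 7 = 113 full weeks with remainder 3, so 113 more Tuesdays after the first → 114.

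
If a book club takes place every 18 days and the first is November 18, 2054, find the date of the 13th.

June 22, 2055

The 13th occurrence is 12 intervals after the first: 12 × 18 = 216 days after November 18, 2054.
November has 30 days — 12 days to the end of November leaves 204.
December has 31 days (173 left).
January has 31 days (142 left).
February has 28 days (114 left).
March has 31 days (83 left).
April has 30 days (53 left).
May has 31 days (22 left).
22 days into June → June 22, 2055.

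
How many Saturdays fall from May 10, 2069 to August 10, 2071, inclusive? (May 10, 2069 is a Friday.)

May 10, 2069 is a Friday; the first Saturday on or after it is May 11, 2069 (1 day later).
From May 11, 2069 to August 10, 2071: 234 + 365 + 222 = 821 days (rest of 2069, 2070, to August 10, 2071 in 2071).
821 ÷ 7 = 117 full weeks with remainder 2, so 117 more Saturdays after the first → 118.

118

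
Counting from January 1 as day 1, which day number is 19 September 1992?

Days in months before September: 31 + 29 + 31 + 30 + 31 + 30 + 31 + 31 = 244.
Plus 19 days into September → day 263.

263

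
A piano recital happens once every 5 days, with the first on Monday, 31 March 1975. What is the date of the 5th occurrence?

20 April 1975

The 5th occurrence is 4 intervals after the first: 4 × 5 = 20 days after 31 March 1975.
March has 31 days — 0 days to the end of March leaves 20.
20 days into April → 20 April 1975.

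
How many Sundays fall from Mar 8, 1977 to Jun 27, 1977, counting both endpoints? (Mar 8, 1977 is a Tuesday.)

Mar 8, 1977 is a Tuesday; the first Sunday on or after it is Mar 13, 1977 (5 days later).
From Mar 13, 1977 to Jun 27, 1977: 18 + 30 + 31 + 27 = 106 days (rest of Mar, Apr, May, Jun).
106 ÷ 7 = 15 full weeks with remainder 1, so 15 more Sundays after the first → 16.

16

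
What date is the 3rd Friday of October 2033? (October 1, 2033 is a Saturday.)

21 October 2033

October 2033 begins on a Saturday, so the first Friday is October 7 (6 days later).
The 3rd Friday is 2 weeks later: 7 + 14 = 21.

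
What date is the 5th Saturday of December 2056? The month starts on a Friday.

December 30, 2056

December 2056 begins on a Friday, so the first Saturday is December 2 (1 day later).
The 5th Saturday is 4 weeks later: 2 + 28 = 30.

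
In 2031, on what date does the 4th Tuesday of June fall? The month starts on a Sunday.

2031-06-24

June 2031 begins on a Sunday, so the first Tuesday is June 3 (2 days later).
The 4th Tuesday is 3 weeks later: 3 + 21 = 24.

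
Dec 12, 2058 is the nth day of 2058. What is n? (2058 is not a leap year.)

346

Days in months before Dec: 31 + 28 + 31 + 30 + 31 + 30 + 31 + 31 + 30 + 31 + 30 = 334.
Plus 12 days into Dec → day 346.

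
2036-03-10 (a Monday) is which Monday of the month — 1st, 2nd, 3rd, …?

Day 10 falls in week ⌈10/7⌉ of the month.
Days 1–7 hold the 1st Monday, 8–14 the 2nd, 15–21 the 3rd, 22–28 the 4th, 29–31 the 5th.
10 is in the range for the 2nd.

2nd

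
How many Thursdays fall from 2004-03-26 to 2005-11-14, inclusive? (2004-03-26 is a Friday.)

2004-03-26 is a Friday; the first Thursday on or after it is 2004-04-01 (6 days later).
From 2004-04-01 to 2005-11-14: 274 + 318 = 592 days (rest of 2004, to 2005-11-14 in 2005).
592 ÷ 7 = 84 full weeks with remainder 4, so 84 more Thursdays after the first → 85.

85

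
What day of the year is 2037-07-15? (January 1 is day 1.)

Days in months before July: 31 + 28 + 31 + 30 + 31 + 30 = 181.
Plus 15 days into July → day 196.

196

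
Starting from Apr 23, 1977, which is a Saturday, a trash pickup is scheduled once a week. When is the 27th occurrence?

Oct 22, 1977

The 27th occurrence is 26 intervals after the first: 26 × 7 = 182 days after Apr 23, 1977.
Apr has 30 days — 7 days to the end of Apr leaves 175.
May has 31 days (144 left).
Jun has 30 days (114 left).
Jul has 31 days (83 left).
Aug has 31 days (52 left).
Sep has 30 days (22 left).
22 days into Oct → Oct 22, 1977.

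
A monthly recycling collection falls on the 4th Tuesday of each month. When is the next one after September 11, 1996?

September 1996 starts on a Sunday; its first Tuesday is the 3rd, so the 4th Tuesday is the 24th — September 24, 1996.
September 24, 1996 is after September 11, 1996, so that is the next one.

September 24, 1996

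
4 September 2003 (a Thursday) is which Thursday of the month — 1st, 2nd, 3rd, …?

1st

Day 4 falls in week ⌈4/7⌉ of the month.
Days 1–7 hold the 1st Thursday, 8–14 the 2nd, 15–21 the 3rd, 22–28 the 4th, 29–31 the 5th.
4 is in the range for the 1st.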